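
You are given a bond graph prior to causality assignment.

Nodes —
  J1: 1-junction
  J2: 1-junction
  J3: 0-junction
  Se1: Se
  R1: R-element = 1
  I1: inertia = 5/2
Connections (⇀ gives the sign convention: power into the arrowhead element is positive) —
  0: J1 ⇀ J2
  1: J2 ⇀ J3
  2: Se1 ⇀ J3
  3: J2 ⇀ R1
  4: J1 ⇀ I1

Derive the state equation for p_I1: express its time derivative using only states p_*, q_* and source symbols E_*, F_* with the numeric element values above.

dp_I1/dt = -E_Se1 - 2*p_I1/5

bond 2 →J3  (Se1: effort source, stroke at far end)
bond 1 →J2  (J3 effort already set via bond 2)
bond 4 →I1  (I1: I, integral causality)
bond 0 →J1  (J1: bond 4 brought flow, rest push out)
bond 3 →J2  (1-jn J2 has f-setter on 0)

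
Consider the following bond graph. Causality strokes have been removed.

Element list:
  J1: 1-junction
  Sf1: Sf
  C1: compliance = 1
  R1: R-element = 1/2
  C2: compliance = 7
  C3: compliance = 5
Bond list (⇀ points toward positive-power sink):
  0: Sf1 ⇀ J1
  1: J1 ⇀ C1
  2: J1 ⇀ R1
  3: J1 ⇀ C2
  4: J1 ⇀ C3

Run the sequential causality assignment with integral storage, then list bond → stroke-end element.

bond 0 stroke→Sf1
bond 1 stroke→J1
bond 2 stroke→J1
bond 3 stroke→J1
bond 4 stroke→J1

β0 stroke→Sf1  (Sf1 fixes flow; stroke at Sf1)
β1 stroke→J1  (J1 flow already set via bond 0)
β2 stroke→J1  (1-jn J1 has f-setter on 0)
β3 stroke→J1  (1-jn J1 has f-setter on 0)
β4 stroke→J1  (J1 flow already set via bond 0)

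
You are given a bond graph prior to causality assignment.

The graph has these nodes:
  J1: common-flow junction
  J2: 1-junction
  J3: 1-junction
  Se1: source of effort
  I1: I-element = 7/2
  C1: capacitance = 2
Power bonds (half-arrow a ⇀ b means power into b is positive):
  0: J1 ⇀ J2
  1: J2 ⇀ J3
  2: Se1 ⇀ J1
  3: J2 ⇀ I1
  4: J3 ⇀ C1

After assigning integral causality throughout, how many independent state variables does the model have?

bond 2 |J1  (Se1 (Se) sets effort on bond)
bond 0 |J2  (closing 1-jn rule on J1)
bond 3 |I1  (I1 outputs flow p/I1)
bond 1 |J2  (1-jn J2 has f-setter on 3)
bond 4 |J3  (J3: bond 1 brought flow, rest push out)

2  (C1, I1 all integral)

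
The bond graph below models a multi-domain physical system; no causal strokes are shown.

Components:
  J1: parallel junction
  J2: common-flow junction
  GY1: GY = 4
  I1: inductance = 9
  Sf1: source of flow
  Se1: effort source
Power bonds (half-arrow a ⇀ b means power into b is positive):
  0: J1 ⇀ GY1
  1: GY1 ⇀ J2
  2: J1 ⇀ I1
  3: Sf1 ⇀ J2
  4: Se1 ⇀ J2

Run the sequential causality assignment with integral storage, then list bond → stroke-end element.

b3 |Sf1  (Sf1 fixes flow; stroke at Sf1)
b4 |J2  (Se1 (Se) sets effort on bond)
b1 |J2  (common-f at J2 fixed by 3)
b0 |J1  (GY1 both-in/both-out from 1)
b2 |I1  (0-jn J1 has e-setter on 0)

#0 stroke→J1
#1 stroke→J2
#2 stroke→I1
#3 stroke→Sf1
#4 stroke→J2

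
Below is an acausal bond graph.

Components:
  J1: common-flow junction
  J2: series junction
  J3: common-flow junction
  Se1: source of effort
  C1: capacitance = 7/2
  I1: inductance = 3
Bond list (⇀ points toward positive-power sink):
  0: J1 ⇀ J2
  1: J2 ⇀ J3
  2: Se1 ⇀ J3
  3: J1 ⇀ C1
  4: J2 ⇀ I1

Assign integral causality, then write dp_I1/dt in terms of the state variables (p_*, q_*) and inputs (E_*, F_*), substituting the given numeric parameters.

dp_I1/dt = E_Se1 - 2*q_C1/7

bond 2 stroke at J3  (Se1 fixes effort; stroke away)
bond 1 stroke at J2  (J3: last free bond brings flow in)
bond 3 stroke at J1  (C1: C, integral causality)
bond 0 stroke at J2  (closing 1-jn rule on J1)
bond 4 stroke at I1  (closing 1-jn rule on J2)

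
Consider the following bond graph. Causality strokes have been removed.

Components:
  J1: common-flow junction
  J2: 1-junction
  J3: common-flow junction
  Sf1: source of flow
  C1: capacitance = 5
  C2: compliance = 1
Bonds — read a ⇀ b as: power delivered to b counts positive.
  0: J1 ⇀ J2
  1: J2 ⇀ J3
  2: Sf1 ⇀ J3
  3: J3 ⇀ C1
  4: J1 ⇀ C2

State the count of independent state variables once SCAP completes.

b2 stroke at Sf1  (Sf1: flow source, stroke at near end)
b1 stroke at J3  (J3 flow already set via bond 2)
b3 stroke at J3  (1-jn J3 has f-setter on 2)
b0 stroke at J2  (1-jn J2 has f-setter on 1)
b4 stroke at J1  (J1 flow already set via bond 0)

2  (C1, C2 all integral)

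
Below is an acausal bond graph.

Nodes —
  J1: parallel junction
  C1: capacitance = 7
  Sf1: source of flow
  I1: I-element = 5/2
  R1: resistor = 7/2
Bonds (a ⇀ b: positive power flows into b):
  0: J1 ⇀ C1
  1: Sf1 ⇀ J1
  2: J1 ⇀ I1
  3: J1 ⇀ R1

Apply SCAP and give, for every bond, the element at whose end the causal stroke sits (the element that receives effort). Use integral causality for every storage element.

b0 stroke at J1
b1 stroke at Sf1
b2 stroke at I1
b3 stroke at R1

b1 →Sf1  (Sf1 (Sf) sets flow on bond)
b0 →J1  (C1 integral (e out))
b2 →I1  (0-jn J1 has e-setter on 0)
b3 →R1  (0-jn J1 has e-setter on 0)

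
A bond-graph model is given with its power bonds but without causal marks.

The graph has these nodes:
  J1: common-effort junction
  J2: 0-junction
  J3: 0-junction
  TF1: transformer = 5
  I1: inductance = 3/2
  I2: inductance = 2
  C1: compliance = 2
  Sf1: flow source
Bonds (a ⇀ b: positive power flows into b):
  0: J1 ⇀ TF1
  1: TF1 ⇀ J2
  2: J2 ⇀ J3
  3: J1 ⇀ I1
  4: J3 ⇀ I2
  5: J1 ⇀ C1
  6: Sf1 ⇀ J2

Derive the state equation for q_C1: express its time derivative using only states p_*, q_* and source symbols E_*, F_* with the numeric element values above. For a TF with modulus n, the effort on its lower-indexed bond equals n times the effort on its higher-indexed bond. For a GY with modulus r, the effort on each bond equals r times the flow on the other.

dq_C1/dt = F_Sf1/5 - 2*p_I1/3 - p_I2/10

β6 →Sf1  (Sf1: flow source, stroke at near end)
β3 →I1  (I1 outputs flow p/I1)
β4 →I2  (I2: I, integral causality)
β2 →J3  (closing 0-jn rule on J3)
β1 →J2  (closing 0-jn rule on J2)
β0 →TF1  (TF1: transformer flips bond 1)
β5 →J1  (J1: last free bond brings effort in)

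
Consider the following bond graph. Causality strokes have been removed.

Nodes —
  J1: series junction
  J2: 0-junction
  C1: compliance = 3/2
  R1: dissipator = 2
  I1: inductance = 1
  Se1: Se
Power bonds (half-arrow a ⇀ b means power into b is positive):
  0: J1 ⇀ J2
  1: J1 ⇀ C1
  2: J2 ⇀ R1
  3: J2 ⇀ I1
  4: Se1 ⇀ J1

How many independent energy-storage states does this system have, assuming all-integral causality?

bond 4 stroke→J1  (Se1: effort source, stroke at far end)
bond 1 stroke→J1  (C1 integral (e out))
bond 0 stroke→J2  (J1: last free bond brings flow in)
bond 2 stroke→R1  (common-e at J2 fixed by 0)
bond 3 stroke→I1  (J2: bond 0 brought effort, rest push out)

2  (C1, I1 all integral)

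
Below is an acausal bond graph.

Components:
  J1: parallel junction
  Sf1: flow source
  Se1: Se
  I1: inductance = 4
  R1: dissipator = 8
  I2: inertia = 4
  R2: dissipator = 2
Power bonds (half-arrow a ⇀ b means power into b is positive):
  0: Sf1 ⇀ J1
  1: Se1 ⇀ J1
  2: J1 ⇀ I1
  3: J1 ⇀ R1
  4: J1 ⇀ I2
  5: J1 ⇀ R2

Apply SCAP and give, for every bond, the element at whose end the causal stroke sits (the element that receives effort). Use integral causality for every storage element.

β0 →Sf1  (Sf1: flow source, stroke at near end)
β1 →J1  (Se1 fixes effort; stroke away)
β2 →I1  (0-jn J1 has e-setter on 1)
β3 →R1  (J1: bond 1 brought effort, rest push out)
β4 →I2  (common-e at J1 fixed by 1)
β5 →R2  (0-jn J1 has e-setter on 1)

b0 →Sf1
b1 →J1
b2 →I1
b3 →R1
b4 →I2
b5 →R2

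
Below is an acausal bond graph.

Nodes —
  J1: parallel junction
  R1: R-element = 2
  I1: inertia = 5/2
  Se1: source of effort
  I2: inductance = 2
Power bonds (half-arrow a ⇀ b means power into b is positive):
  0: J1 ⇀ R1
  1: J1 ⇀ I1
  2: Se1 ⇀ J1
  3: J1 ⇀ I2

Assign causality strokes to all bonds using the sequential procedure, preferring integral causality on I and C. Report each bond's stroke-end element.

b0 →R1
b1 →I1
b2 →J1
b3 →I2

#2 |J1  (Se1: effort source, stroke at far end)
#0 |R1  (J1 effort already set via bond 2)
#1 |I1  (common-e at J1 fixed by 2)
#3 |I2  (J1: bond 2 brought effort, rest push out)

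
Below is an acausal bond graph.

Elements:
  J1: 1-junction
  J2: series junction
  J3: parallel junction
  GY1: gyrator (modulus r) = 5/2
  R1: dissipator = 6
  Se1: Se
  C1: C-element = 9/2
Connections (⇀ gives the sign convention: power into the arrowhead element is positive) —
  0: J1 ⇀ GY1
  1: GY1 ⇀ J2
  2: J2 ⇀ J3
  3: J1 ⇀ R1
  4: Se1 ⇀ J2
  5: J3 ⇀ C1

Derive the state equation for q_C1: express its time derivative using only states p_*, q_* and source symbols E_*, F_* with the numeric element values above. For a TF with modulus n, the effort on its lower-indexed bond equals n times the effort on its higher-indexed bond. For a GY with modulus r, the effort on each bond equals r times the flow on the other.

b4 stroke→J2  (source Se1 imposes e)
b5 stroke→J3  (C1 integral (e out))
b2 stroke→J2  (0-jn J3 has e-setter on 5)
b1 stroke→GY1  (only one flow-in slot at J2)
b0 stroke→GY1  (through GY1, causality inverts; strokes same side of GY1)
b3 stroke→J1  (common-f at J1 fixed by 0)

dq_C1/dt = 24*E_Se1/25 - 16*q_C1/75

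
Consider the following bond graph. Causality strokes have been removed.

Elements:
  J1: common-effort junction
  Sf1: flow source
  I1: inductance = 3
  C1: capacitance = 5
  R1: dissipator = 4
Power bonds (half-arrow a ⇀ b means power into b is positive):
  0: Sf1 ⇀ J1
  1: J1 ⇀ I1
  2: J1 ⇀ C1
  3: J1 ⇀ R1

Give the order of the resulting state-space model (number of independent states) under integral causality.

#0 |Sf1  (Sf1 fixes flow; stroke at Sf1)
#1 |I1  (I1 integral (f out))
#2 |J1  (C1: C, integral causality)
#3 |R1  (J1: bond 2 brought effort, rest push out)

2  (C1, I1 all integral)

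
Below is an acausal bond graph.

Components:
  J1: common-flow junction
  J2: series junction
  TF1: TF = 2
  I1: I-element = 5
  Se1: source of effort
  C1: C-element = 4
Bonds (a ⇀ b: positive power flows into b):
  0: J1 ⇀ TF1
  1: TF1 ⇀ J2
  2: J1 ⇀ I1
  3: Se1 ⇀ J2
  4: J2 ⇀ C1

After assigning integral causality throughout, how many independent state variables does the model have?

2  (C1, I1 all integral)

#3 stroke→J2  (Se1 (Se) sets effort on bond)
#2 stroke→I1  (prefer integral on I1)
#0 stroke→J1  (1-jn J1 has f-setter on 2)
#1 stroke→TF1  (TF TF1: opposite of bond 0)
#4 stroke→J2  (J2 flow already set via bond 1)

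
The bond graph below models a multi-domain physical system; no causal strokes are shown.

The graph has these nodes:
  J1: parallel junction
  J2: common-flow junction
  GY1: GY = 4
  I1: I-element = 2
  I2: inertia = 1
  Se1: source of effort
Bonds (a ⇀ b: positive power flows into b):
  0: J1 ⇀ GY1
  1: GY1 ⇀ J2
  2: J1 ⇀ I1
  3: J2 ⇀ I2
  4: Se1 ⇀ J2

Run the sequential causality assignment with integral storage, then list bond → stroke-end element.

β4 →J2  (source Se1 imposes e)
β2 →I1  (I1 integral (f out))
β0 →J1  (J1 needs exactly one e-in)
β1 →J2  (GY1 both-in/both-out from 0)
β3 →I2  (only one flow-in slot at J2)

β0 stroke→J1
β1 stroke→J2
β2 stroke→I1
β3 stroke→I2
β4 stroke→J2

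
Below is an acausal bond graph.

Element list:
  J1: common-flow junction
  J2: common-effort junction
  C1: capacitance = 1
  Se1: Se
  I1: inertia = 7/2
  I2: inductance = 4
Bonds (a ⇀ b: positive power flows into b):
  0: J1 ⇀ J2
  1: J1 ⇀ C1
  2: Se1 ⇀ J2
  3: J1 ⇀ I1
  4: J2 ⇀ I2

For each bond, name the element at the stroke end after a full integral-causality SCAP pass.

#2 →J2  (Se1: effort source, stroke at far end)
#0 →J1  (common-e at J2 fixed by 2)
#4 →I2  (J2 effort already set via bond 2)
#1 →J1  (C1 outputs effort q/C1)
#3 →I1  (only one flow-in slot at J1)

β0 stroke at J1
β1 stroke at J1
β2 stroke at J2
β3 stroke at I1
β4 stroke at I2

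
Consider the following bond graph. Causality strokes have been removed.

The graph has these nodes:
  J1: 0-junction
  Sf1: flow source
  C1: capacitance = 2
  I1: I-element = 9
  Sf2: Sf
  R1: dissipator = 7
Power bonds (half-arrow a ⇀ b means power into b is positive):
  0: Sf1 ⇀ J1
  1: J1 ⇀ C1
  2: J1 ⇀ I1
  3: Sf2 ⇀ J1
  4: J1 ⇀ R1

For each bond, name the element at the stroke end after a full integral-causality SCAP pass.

b0 →Sf1  (source Sf1 imposes f)
b3 →Sf2  (Sf2 (Sf) sets flow on bond)
b1 →J1  (C1: C, integral causality)
b2 →I1  (common-e at J1 fixed by 1)
b4 →R1  (0-jn J1 has e-setter on 1)

#0 stroke→Sf1
#1 stroke→J1
#2 stroke→I1
#3 stroke→Sf2
#4 stroke→R1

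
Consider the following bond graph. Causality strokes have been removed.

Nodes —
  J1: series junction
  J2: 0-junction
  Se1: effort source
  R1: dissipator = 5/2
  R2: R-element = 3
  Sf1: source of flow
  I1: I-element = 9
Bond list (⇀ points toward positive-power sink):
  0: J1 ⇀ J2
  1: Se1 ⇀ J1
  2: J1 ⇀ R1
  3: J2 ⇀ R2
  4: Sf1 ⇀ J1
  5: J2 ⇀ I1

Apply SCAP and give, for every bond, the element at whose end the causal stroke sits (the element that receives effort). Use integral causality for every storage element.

#1 stroke→J1  (Se1 fixes effort; stroke away)
#4 stroke→Sf1  (Sf1: flow source, stroke at near end)
#0 stroke→J1  (J1 flow already set via bond 4)
#2 stroke→J1  (common-f at J1 fixed by 4)
#5 stroke→I1  (prefer integral on I1)
#3 stroke→J2  (J2 needs exactly one e-in)

#0 →J1
#1 →J1
#2 →J1
#3 →J2
#4 →Sf1
#5 →I1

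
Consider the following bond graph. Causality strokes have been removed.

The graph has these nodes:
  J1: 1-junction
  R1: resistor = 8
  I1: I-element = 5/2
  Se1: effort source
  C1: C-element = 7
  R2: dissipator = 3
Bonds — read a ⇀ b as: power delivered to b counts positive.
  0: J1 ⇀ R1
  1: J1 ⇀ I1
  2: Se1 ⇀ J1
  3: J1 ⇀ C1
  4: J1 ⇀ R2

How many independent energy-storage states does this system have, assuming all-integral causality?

2  (C1, I1 all integral)

b2 |J1  (source Se1 imposes e)
b1 |I1  (prefer integral on I1)
b0 |J1  (J1: bond 1 brought flow, rest push out)
b3 |J1  (common-f at J1 fixed by 1)
b4 |J1  (1-jn J1 has f-setter on 1)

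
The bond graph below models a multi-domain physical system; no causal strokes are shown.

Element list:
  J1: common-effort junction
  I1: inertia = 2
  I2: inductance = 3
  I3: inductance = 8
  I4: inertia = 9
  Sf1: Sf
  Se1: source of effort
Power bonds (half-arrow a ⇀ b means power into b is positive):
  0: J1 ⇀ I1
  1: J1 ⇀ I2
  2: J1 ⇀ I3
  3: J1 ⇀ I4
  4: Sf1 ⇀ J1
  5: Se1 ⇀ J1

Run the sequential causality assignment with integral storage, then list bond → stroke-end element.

bond 0 |I1
bond 1 |I2
bond 2 |I3
bond 3 |I4
bond 4 |Sf1
bond 5 |J1

β4 →Sf1  (Sf1 fixes flow; stroke at Sf1)
β5 →J1  (source Se1 imposes e)
β0 →I1  (J1: bond 5 brought effort, rest push out)
β1 →I2  (J1: bond 5 brought effort, rest push out)
β2 →I3  (0-jn J1 has e-setter on 5)
β3 →I4  (J1 effort already set via bond 5)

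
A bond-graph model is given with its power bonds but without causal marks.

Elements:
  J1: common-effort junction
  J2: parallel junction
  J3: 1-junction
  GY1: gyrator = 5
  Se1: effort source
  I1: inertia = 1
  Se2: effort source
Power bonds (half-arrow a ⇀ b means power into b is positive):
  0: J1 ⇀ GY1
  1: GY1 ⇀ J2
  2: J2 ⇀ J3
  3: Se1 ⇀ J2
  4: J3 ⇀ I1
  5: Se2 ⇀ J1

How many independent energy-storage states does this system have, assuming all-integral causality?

β3 stroke at J2  (source Se1 imposes e)
β5 stroke at J1  (source Se2 imposes e)
β0 stroke at GY1  (J1 effort already set via bond 5)
β1 stroke at GY1  (J2 effort already set via bond 3)
β2 stroke at J3  (0-jn J2 has e-setter on 3)
β4 stroke at I1  (only one flow-in slot at J3)

1  (I1 all integral)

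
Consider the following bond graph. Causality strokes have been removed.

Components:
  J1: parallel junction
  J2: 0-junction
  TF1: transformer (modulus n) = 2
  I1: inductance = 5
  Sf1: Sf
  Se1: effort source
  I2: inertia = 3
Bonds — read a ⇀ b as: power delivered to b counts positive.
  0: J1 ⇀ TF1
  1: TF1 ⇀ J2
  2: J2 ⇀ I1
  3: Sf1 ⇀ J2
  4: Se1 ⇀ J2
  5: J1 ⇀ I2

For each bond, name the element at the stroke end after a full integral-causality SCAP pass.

#3 stroke at Sf1  (Sf1: flow source, stroke at near end)
#4 stroke at J2  (Se1 fixes effort; stroke away)
#1 stroke at TF1  (J2 effort already set via bond 4)
#2 stroke at I1  (J2: bond 4 brought effort, rest push out)
#0 stroke at J1  (TF1: transformer flips bond 1)
#5 stroke at I2  (J1: bond 0 brought effort, rest push out)

bond 0 stroke→J1
bond 1 stroke→TF1
bond 2 stroke→I1
bond 3 stroke→Sf1
bond 4 stroke→J2
bond 5 stroke→I2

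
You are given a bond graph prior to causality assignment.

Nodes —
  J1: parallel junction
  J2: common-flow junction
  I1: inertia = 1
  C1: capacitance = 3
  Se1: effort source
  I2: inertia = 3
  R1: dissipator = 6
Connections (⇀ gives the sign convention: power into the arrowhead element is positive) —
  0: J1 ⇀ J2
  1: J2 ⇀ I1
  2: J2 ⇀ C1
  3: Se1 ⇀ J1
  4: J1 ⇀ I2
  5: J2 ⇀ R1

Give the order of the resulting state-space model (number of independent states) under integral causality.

3  (C1, I1, I2 all integral)

b3 stroke→J1  (source Se1 imposes e)
b0 stroke→J2  (0-jn J1 has e-setter on 3)
b4 stroke→I2  (0-jn J1 has e-setter on 3)
b1 stroke→I1  (I1: I, integral causality)
b2 stroke→J2  (common-f at J2 fixed by 1)
b5 stroke→J2  (J2 flow already set via bond 1)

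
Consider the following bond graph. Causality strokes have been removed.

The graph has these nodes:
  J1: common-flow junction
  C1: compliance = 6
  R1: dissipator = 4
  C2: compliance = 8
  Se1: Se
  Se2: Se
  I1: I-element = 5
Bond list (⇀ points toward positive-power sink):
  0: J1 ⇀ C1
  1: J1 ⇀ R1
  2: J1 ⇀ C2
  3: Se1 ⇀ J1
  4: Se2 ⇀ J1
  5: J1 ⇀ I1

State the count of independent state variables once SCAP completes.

3  (C1, C2, I1 all integral)

bond 3 stroke→J1  (Se1 (Se) sets effort on bond)
bond 4 stroke→J1  (source Se2 imposes e)
bond 0 stroke→J1  (prefer integral on C1)
bond 2 stroke→J1  (C2 outputs effort q/C2)
bond 5 stroke→I1  (I1 outputs flow p/I1)
bond 1 stroke→J1  (common-f at J1 fixed by 5)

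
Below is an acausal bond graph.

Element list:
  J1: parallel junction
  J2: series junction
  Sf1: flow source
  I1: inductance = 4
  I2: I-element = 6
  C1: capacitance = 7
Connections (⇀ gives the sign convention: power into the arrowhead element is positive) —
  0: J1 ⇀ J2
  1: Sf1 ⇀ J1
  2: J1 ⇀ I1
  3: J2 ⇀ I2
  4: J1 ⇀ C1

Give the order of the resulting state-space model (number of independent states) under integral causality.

bond 1 |Sf1  (Sf1 fixes flow; stroke at Sf1)
bond 2 |I1  (I1: I, integral causality)
bond 3 |I2  (prefer integral on I2)
bond 0 |J2  (1-jn J2 has f-setter on 3)
bond 4 |J1  (J1 needs exactly one e-in)

3  (C1, I1, I2 all integral)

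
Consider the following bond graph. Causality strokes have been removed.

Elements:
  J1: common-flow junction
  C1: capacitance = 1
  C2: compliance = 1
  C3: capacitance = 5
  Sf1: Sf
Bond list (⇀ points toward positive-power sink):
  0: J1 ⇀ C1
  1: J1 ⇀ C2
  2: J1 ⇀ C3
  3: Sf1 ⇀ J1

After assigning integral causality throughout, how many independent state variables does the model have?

3  (C1, C2, C3 all integral)

#3 stroke→Sf1  (Sf1 (Sf) sets flow on bond)
#0 stroke→J1  (1-jn J1 has f-setter on 3)
#1 stroke→J1  (J1 flow already set via bond 3)
#2 stroke→J1  (J1: bond 3 brought flow, rest push out)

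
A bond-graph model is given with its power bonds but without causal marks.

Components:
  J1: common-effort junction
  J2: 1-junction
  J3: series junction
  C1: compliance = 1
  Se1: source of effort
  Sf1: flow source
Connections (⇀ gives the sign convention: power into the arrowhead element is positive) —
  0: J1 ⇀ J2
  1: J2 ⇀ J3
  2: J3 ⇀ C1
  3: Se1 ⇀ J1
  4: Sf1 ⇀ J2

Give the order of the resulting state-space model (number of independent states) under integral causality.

1  (C1 all integral)

#3 stroke→J1  (Se1 (Se) sets effort on bond)
#4 stroke→Sf1  (Sf1: flow source, stroke at near end)
#0 stroke→J2  (0-jn J1 has e-setter on 3)
#1 stroke→J2  (1-jn J2 has f-setter on 4)
#2 stroke→J3  (J3 flow already set via bond 1)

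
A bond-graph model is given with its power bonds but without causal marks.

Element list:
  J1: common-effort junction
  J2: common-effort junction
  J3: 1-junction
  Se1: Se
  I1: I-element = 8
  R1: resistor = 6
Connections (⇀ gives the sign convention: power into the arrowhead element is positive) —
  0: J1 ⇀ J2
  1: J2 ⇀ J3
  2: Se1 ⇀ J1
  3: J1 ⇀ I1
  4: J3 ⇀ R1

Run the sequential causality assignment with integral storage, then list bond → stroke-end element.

β2 |J1  (Se1 fixes effort; stroke away)
β0 |J2  (common-e at J1 fixed by 2)
β3 |I1  (J1: bond 2 brought effort, rest push out)
β1 |J3  (common-e at J2 fixed by 0)
β4 |R1  (J3 needs exactly one f-in)

bond 0 →J2
bond 1 →J3
bond 2 →J1
bond 3 →I1
bond 4 →R1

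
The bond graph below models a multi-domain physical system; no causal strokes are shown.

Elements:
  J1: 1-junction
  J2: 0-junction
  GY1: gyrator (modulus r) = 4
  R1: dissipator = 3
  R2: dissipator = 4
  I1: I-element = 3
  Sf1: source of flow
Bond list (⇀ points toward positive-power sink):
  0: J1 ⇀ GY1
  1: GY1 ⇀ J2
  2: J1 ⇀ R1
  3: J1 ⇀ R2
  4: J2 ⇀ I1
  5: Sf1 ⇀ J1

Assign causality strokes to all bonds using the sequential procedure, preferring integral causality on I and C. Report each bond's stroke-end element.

b0 |J1
b1 |J2
b2 |J1
b3 |J1
b4 |I1
b5 |Sf1

β5 stroke→Sf1  (source Sf1 imposes f)
β0 stroke→J1  (common-f at J1 fixed by 5)
β2 stroke→J1  (J1 flow already set via bond 5)
β3 stroke→J1  (J1 flow already set via bond 5)
β1 stroke→J2  (GY1 both-in/both-out from 0)
β4 stroke→I1  (0-jn J2 has e-setter on 1)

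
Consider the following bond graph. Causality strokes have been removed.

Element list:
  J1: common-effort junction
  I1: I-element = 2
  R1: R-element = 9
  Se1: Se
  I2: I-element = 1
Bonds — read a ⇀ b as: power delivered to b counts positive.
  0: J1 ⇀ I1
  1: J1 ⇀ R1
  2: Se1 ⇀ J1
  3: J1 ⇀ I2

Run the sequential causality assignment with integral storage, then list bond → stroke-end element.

β0 |I1
β1 |R1
β2 |J1
β3 |I2

bond 2 |J1  (Se1: effort source, stroke at far end)
bond 0 |I1  (common-e at J1 fixed by 2)
bond 1 |R1  (J1 effort already set via bond 2)
bond 3 |I2  (0-jn J1 has e-setter on 2)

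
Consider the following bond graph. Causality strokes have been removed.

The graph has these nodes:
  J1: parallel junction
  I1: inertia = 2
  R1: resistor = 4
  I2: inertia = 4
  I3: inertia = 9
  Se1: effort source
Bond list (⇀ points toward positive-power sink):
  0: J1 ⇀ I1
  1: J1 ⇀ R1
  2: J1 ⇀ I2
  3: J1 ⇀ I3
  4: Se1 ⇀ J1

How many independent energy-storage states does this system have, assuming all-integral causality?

3  (I1, I2, I3 all integral)

b4 stroke→J1  (source Se1 imposes e)
b0 stroke→I1  (common-e at J1 fixed by 4)
b1 stroke→R1  (J1 effort already set via bond 4)
b2 stroke→I2  (J1: bond 4 brought effort, rest push out)
b3 stroke→I3  (common-e at J1 fixed by 4)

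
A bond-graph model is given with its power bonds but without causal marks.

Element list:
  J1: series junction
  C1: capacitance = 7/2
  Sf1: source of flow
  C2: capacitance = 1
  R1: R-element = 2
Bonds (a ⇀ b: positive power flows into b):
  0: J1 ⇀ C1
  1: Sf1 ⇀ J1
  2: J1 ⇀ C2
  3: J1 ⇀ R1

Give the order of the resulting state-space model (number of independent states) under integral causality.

β1 stroke→Sf1  (source Sf1 imposes f)
β0 stroke→J1  (common-f at J1 fixed by 1)
β2 stroke→J1  (common-f at J1 fixed by 1)
β3 stroke→J1  (1-jn J1 has f-setter on 1)

2  (C1, C2 all integral)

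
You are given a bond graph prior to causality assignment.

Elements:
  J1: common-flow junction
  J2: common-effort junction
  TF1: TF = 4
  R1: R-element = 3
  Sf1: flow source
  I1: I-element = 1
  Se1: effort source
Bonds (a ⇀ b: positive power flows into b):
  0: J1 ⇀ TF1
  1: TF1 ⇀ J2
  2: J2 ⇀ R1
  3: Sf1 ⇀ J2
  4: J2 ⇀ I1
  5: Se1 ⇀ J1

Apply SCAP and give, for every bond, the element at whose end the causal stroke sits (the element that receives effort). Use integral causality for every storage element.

#0 |TF1
#1 |J2
#2 |R1
#3 |Sf1
#4 |I1
#5 |J1

#3 stroke→Sf1  (Sf1 (Sf) sets flow on bond)
#5 stroke→J1  (Se1: effort source, stroke at far end)
#0 stroke→TF1  (closing 1-jn rule on J1)
#1 stroke→J2  (TF1: transformer flips bond 0)
#2 stroke→R1  (common-e at J2 fixed by 1)
#4 stroke→I1  (0-jn J2 has e-setter on 1)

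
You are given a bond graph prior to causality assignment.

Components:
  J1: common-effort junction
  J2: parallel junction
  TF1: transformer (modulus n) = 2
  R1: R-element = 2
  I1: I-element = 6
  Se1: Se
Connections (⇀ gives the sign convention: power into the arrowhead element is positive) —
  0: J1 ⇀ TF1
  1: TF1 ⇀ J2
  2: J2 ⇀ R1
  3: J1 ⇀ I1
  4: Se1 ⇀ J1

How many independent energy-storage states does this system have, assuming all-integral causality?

1  (I1 all integral)

β4 →J1  (Se1 (Se) sets effort on bond)
β0 →TF1  (0-jn J1 has e-setter on 4)
β3 →I1  (J1 effort already set via bond 4)
β1 →J2  (through TF1, causality passes straight; one stroke at TF1)
β2 →R1  (J2: bond 1 brought effort, rest push out)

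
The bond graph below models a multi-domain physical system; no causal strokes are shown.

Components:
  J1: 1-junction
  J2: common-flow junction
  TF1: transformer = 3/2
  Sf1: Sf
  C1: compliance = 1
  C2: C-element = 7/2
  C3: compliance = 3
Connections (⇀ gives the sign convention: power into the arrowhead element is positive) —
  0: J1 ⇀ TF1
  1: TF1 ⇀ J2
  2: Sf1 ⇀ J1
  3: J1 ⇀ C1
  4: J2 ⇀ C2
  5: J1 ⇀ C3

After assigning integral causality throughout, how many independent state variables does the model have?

3  (C1, C2, C3 all integral)

β2 stroke at Sf1  (source Sf1 imposes f)
β0 stroke at J1  (J1: bond 2 brought flow, rest push out)
β3 stroke at J1  (common-f at J1 fixed by 2)
β5 stroke at J1  (J1: bond 2 brought flow, rest push out)
β1 stroke at TF1  (through TF1, causality passes straight; one stroke at TF1)
β4 stroke at J2  (common-f at J2 fixed by 1)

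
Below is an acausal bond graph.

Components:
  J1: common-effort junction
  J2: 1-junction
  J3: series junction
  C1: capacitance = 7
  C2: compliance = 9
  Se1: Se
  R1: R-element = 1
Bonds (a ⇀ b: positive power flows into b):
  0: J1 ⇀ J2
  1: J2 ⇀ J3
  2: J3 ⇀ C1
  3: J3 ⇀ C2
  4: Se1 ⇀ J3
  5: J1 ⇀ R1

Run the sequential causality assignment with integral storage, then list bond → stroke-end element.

b0 stroke at J1
b1 stroke at J2
b2 stroke at J3
b3 stroke at J3
b4 stroke at J3
b5 stroke at R1

β4 stroke→J3  (Se1: effort source, stroke at far end)
β2 stroke→J3  (C1 integral (e out))
β3 stroke→J3  (C2 outputs effort q/C2)
β1 stroke→J2  (closing 1-jn rule on J3)
β0 stroke→J1  (J2 needs exactly one f-in)
β5 stroke→R1  (0-jn J1 has e-setter on 0)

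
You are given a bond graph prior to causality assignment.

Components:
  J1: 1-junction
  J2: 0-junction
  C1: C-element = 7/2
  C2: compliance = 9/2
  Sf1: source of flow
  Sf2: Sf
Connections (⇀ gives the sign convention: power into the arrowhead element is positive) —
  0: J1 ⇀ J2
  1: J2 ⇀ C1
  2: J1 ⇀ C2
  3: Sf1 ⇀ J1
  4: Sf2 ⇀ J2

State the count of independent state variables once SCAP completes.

2  (C1, C2 all integral)

#3 stroke→Sf1  (Sf1 fixes flow; stroke at Sf1)
#4 stroke→Sf2  (source Sf2 imposes f)
#0 stroke→J1  (common-f at J1 fixed by 3)
#2 stroke→J1  (J1: bond 3 brought flow, rest push out)
#1 stroke→J2  (J2 needs exactly one e-in)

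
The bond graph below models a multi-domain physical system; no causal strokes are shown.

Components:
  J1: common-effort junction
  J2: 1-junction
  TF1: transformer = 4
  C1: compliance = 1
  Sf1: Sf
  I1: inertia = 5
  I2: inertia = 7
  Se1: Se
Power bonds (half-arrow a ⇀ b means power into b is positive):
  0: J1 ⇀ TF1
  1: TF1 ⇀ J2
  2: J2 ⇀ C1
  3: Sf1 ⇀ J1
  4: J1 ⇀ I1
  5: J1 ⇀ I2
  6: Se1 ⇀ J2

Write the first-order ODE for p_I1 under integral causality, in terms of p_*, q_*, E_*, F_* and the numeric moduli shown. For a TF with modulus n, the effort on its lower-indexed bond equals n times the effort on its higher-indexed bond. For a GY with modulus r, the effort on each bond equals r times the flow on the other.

dp_I1/dt = -4*E_Se1 + 4*q_C1

b3 →Sf1  (Sf1 (Sf) sets flow on bond)
b6 →J2  (Se1 (Se) sets effort on bond)
b2 →J2  (C1 integral (e out))
b1 →TF1  (only one flow-in slot at J2)
b0 →J1  (through TF1, causality passes straight; one stroke at TF1)
b4 →I1  (J1 effort already set via bond 0)
b5 →I2  (0-jn J1 has e-setter on 0)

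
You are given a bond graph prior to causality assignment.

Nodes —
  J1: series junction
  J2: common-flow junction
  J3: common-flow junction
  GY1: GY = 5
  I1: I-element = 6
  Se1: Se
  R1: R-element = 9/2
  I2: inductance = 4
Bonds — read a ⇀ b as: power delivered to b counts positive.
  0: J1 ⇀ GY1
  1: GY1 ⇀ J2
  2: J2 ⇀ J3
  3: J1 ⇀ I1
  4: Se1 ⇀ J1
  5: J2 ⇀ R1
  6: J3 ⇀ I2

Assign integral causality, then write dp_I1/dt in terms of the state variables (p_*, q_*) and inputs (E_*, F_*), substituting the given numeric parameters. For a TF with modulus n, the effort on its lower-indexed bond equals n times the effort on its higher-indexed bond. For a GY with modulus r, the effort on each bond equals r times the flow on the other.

dp_I1/dt = E_Se1 - 5*p_I2/4

b4 stroke→J1  (Se1: effort source, stroke at far end)
b3 stroke→I1  (I1: I, integral causality)
b0 stroke→J1  (J1: bond 3 brought flow, rest push out)
b1 stroke→J2  (GY1: gyrator matches bond 0)
b6 stroke→I2  (I2 outputs flow p/I2)
b2 stroke→J3  (common-f at J3 fixed by 6)
b5 stroke→J2  (1-jn J2 has f-setter on 2)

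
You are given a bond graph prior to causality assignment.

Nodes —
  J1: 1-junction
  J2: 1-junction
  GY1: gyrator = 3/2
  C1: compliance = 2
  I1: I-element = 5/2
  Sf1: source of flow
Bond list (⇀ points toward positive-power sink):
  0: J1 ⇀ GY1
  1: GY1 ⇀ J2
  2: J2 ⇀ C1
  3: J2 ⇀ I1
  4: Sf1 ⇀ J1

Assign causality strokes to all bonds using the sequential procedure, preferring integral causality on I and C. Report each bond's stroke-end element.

β0 stroke→J1
β1 stroke→J2
β2 stroke→J2
β3 stroke→I1
β4 stroke→Sf1

b4 |Sf1  (Sf1: flow source, stroke at near end)
b0 |J1  (common-f at J1 fixed by 4)
b1 |J2  (GY1: gyrator matches bond 0)
b2 |J2  (C1 outputs effort q/C1)
b3 |I1  (J2: last free bond brings flow in)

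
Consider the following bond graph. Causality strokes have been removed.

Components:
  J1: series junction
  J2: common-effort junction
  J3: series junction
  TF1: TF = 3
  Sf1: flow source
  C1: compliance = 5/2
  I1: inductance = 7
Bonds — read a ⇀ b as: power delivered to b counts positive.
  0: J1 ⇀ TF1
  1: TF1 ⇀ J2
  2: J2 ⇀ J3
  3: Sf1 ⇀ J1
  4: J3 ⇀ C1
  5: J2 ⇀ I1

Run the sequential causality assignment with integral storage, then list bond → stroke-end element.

b0 stroke at J1
b1 stroke at TF1
b2 stroke at J2
b3 stroke at Sf1
b4 stroke at J3
b5 stroke at I1

b3 |Sf1  (source Sf1 imposes f)
b0 |J1  (J1: bond 3 brought flow, rest push out)
b1 |TF1  (TF1 one-in-one-out from 0)
b4 |J3  (prefer integral on C1)
b2 |J2  (closing 1-jn rule on J3)
b5 |I1  (J2: bond 2 brought effort, rest push out)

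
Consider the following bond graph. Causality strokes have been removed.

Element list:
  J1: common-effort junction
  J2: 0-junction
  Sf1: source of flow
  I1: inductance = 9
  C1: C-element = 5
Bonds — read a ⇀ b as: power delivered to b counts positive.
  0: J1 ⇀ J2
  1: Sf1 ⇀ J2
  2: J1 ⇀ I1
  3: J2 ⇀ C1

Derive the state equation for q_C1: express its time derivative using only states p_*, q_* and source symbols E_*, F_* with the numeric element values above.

β1 stroke→Sf1  (Sf1 fixes flow; stroke at Sf1)
β2 stroke→I1  (prefer integral on I1)
β0 stroke→J1  (J1: last free bond brings effort in)
β3 stroke→J2  (closing 0-jn rule on J2)

dq_C1/dt = F_Sf1 - p_I1/9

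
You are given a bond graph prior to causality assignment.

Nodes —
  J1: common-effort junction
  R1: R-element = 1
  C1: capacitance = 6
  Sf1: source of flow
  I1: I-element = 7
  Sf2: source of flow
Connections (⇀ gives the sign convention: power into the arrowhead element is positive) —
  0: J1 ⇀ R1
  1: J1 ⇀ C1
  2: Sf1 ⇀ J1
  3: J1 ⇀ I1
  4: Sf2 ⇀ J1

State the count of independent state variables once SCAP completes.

2  (C1, I1 all integral)

bond 2 →Sf1  (Sf1 fixes flow; stroke at Sf1)
bond 4 →Sf2  (Sf2: flow source, stroke at near end)
bond 1 →J1  (prefer integral on C1)
bond 0 →R1  (0-jn J1 has e-setter on 1)
bond 3 →I1  (0-jn J1 has e-setter on 1)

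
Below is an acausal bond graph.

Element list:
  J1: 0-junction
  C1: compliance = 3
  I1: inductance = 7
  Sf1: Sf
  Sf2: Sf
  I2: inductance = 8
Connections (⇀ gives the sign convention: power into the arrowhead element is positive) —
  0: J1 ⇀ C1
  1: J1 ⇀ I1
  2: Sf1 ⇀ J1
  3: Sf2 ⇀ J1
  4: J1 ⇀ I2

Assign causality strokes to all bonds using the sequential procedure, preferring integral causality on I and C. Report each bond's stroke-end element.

bond 2 |Sf1  (Sf1 (Sf) sets flow on bond)
bond 3 |Sf2  (source Sf2 imposes f)
bond 0 |J1  (C1: C, integral causality)
bond 1 |I1  (J1: bond 0 brought effort, rest push out)
bond 4 |I2  (J1 effort already set via bond 0)

β0 |J1
β1 |I1
β2 |Sf1
β3 |Sf2
β4 |I2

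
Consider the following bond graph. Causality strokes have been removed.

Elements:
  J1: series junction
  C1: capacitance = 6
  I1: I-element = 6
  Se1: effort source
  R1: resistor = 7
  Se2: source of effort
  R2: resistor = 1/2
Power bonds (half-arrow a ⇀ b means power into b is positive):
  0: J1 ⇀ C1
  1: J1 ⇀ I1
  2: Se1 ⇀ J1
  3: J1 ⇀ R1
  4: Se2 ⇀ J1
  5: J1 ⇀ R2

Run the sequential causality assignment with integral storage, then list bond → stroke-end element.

#0 stroke at J1
#1 stroke at I1
#2 stroke at J1
#3 stroke at J1
#4 stroke at J1
#5 stroke at J1

β2 stroke at J1  (source Se1 imposes e)
β4 stroke at J1  (Se2 fixes effort; stroke away)
β0 stroke at J1  (prefer integral on C1)
β1 stroke at I1  (I1 integral (f out))
β3 stroke at J1  (J1: bond 1 brought flow, rest push out)
β5 stroke at J1  (1-jn J1 has f-setter on 1)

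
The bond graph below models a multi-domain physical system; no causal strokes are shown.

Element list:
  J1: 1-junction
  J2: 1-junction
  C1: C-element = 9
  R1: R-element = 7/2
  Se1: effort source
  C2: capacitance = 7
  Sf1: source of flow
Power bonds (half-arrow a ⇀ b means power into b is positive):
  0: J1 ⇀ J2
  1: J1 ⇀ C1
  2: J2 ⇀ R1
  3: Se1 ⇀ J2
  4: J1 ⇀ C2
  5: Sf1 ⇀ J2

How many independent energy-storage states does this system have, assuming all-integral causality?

2  (C1, C2 all integral)

#3 stroke→J2  (source Se1 imposes e)
#5 stroke→Sf1  (Sf1 (Sf) sets flow on bond)
#0 stroke→J2  (common-f at J2 fixed by 5)
#2 stroke→J2  (J2 flow already set via bond 5)
#1 stroke→J1  (common-f at J1 fixed by 0)
#4 stroke→J1  (J1: bond 0 brought flow, rest push out)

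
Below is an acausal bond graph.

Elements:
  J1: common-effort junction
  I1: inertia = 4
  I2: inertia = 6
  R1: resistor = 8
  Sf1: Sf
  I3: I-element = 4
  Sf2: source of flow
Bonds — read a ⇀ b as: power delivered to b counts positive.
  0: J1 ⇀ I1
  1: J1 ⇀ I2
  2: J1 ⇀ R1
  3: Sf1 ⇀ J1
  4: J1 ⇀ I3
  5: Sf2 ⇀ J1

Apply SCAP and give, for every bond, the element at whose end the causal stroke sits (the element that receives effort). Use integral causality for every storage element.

β0 |I1
β1 |I2
β2 |J1
β3 |Sf1
β4 |I3
β5 |Sf2

bond 3 stroke→Sf1  (Sf1 fixes flow; stroke at Sf1)
bond 5 stroke→Sf2  (Sf2 fixes flow; stroke at Sf2)
bond 0 stroke→I1  (I1: I, integral causality)
bond 1 stroke→I2  (prefer integral on I2)
bond 4 stroke→I3  (I3 outputs flow p/I3)
bond 2 stroke→J1  (closing 0-jn rule on J1)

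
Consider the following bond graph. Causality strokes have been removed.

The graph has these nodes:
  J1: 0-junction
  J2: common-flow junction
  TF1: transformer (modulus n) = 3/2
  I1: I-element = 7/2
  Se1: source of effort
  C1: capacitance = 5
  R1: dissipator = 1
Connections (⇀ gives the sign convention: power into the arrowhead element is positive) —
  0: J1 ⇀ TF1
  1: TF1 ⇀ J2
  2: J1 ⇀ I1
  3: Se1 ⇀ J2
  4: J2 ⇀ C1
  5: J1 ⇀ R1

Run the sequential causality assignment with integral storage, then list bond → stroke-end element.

bond 3 →J2  (source Se1 imposes e)
bond 2 →I1  (I1 integral (f out))
bond 4 →J2  (C1 integral (e out))
bond 1 →TF1  (closing 1-jn rule on J2)
bond 0 →J1  (through TF1, causality passes straight; one stroke at TF1)
bond 5 →R1  (J1 effort already set via bond 0)

#0 |J1
#1 |TF1
#2 |I1
#3 |J2
#4 |J2
#5 |R1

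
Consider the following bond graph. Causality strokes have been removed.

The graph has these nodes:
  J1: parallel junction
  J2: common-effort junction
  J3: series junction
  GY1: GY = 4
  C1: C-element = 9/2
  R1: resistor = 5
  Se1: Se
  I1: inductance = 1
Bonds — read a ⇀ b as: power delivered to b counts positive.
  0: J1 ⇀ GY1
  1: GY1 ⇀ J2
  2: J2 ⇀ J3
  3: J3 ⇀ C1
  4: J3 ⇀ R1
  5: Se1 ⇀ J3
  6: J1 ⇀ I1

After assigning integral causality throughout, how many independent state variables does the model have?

2  (C1, I1 all integral)

b5 |J3  (Se1 fixes effort; stroke away)
b3 |J3  (prefer integral on C1)
b6 |I1  (I1 outputs flow p/I1)
b0 |J1  (J1: last free bond brings effort in)
b1 |J2  (GY GY1: same side as bond 0)
b2 |J3  (J2: bond 1 brought effort, rest push out)
b4 |R1  (closing 1-jn rule on J3)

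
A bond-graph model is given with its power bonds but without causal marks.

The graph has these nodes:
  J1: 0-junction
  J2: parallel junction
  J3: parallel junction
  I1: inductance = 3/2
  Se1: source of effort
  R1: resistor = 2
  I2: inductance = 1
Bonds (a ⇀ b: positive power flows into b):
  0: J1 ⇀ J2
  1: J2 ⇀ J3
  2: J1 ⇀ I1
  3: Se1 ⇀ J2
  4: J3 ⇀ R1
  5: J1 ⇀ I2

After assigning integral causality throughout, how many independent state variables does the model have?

#3 stroke→J2  (source Se1 imposes e)
#0 stroke→J1  (J2 effort already set via bond 3)
#1 stroke→J3  (common-e at J2 fixed by 3)
#4 stroke→R1  (common-e at J3 fixed by 1)
#2 stroke→I1  (J1 effort already set via bond 0)
#5 stroke→I2  (J1 effort already set via bond 0)

2  (I1, I2 all integral)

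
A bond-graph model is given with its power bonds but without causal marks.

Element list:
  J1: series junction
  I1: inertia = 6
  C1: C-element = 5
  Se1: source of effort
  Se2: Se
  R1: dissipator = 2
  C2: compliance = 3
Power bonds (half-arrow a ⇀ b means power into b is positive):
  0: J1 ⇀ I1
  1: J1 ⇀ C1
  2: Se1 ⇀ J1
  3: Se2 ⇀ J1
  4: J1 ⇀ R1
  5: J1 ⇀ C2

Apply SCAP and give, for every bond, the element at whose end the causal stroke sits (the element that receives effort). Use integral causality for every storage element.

b0 →I1
b1 →J1
b2 →J1
b3 →J1
b4 →J1
b5 →J1

bond 2 stroke→J1  (Se1 (Se) sets effort on bond)
bond 3 stroke→J1  (Se2 fixes effort; stroke away)
bond 0 stroke→I1  (I1 outputs flow p/I1)
bond 1 stroke→J1  (1-jn J1 has f-setter on 0)
bond 4 stroke→J1  (J1 flow already set via bond 0)
bond 5 stroke→J1  (1-jn J1 has f-setter on 0)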